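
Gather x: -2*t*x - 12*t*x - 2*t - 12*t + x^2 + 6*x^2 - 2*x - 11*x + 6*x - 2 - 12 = -14*t + 7*x^2 + x*(-14*t - 7) - 14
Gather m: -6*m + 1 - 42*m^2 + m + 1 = -42*m^2 - 5*m + 2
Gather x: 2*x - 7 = 2*x - 7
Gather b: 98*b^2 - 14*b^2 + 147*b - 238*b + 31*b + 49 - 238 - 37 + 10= 84*b^2 - 60*b - 216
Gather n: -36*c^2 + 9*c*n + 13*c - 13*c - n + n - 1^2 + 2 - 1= -36*c^2 + 9*c*n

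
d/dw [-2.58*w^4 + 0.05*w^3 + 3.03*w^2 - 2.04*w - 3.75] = -10.32*w^3 + 0.15*w^2 + 6.06*w - 2.04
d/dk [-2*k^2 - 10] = -4*k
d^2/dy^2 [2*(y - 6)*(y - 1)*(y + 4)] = 12*y - 12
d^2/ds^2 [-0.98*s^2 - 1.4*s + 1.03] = -1.96000000000000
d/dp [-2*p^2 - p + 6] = -4*p - 1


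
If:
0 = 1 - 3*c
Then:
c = 1/3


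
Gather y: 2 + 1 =3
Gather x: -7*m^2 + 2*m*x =-7*m^2 + 2*m*x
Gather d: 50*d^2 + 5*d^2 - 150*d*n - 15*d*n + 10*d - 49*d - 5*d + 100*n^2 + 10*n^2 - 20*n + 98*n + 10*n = 55*d^2 + d*(-165*n - 44) + 110*n^2 + 88*n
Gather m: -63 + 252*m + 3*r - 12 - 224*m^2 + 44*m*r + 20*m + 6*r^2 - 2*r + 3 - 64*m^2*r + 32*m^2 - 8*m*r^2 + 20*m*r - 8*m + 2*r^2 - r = m^2*(-64*r - 192) + m*(-8*r^2 + 64*r + 264) + 8*r^2 - 72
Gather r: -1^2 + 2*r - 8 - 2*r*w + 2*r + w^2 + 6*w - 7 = r*(4 - 2*w) + w^2 + 6*w - 16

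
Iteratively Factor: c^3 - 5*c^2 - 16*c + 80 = (c - 4)*(c^2 - c - 20) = (c - 4)*(c + 4)*(c - 5)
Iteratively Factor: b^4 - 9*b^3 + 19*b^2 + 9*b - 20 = (b - 1)*(b^3 - 8*b^2 + 11*b + 20) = (b - 5)*(b - 1)*(b^2 - 3*b - 4) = (b - 5)*(b - 4)*(b - 1)*(b + 1)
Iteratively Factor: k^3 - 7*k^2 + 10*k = (k)*(k^2 - 7*k + 10) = k*(k - 2)*(k - 5)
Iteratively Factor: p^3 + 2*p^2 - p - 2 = (p + 2)*(p^2 - 1) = (p + 1)*(p + 2)*(p - 1)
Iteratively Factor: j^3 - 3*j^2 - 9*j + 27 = (j + 3)*(j^2 - 6*j + 9) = (j - 3)*(j + 3)*(j - 3)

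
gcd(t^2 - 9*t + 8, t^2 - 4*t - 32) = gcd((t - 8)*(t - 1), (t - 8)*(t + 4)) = t - 8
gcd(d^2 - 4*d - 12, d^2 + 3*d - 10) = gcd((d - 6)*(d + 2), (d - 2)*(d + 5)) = 1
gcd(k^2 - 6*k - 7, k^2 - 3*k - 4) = k + 1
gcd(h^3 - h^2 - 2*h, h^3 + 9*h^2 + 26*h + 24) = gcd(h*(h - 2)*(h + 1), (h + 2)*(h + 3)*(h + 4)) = 1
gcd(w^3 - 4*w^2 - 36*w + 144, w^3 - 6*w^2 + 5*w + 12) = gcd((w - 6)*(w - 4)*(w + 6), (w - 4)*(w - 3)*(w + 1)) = w - 4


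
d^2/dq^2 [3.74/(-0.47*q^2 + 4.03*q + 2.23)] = (-1.652332*q^2 + 14.167868*q + 3.74*(0.94*q - 4.03)*(1.88*q - 8.06) + 7.839788)/(-0.47*q^2 + 4.03*q + 2.23)^3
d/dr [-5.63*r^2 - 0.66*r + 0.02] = -11.26*r - 0.66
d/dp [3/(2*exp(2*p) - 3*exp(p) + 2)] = (9 - 12*exp(p))*exp(p)/(2*exp(2*p) - 3*exp(p) + 2)^2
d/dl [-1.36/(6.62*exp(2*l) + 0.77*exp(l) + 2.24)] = (18.0064*exp(l) + 1.0472)*exp(l)/(6.62*exp(2*l) + 0.77*exp(l) + 2.24)^2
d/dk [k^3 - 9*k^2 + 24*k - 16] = 3*k^2 - 18*k + 24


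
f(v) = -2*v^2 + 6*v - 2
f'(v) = 6 - 4*v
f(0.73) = 1.31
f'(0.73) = 3.08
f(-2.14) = -24.00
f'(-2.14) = 14.56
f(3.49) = -5.42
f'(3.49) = -7.96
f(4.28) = -12.96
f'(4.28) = -11.12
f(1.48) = 2.50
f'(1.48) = 0.08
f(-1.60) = -16.72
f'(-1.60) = 12.40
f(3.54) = -5.82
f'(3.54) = -8.16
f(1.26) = 2.38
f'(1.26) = 0.96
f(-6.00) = -110.00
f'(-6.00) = 30.00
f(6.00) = -38.00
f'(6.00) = -18.00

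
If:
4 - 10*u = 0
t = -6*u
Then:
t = -12/5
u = 2/5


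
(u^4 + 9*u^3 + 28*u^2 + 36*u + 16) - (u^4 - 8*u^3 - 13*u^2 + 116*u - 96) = 17*u^3 + 41*u^2 - 80*u + 112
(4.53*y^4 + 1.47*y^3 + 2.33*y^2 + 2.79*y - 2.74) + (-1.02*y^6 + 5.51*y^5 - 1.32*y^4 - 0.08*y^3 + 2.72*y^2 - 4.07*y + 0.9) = -1.02*y^6 + 5.51*y^5 + 3.21*y^4 + 1.39*y^3 + 5.05*y^2 - 1.28*y - 1.84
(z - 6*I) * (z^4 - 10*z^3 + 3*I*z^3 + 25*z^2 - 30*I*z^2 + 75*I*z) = z^5 - 10*z^4 - 3*I*z^4 + 43*z^3 + 30*I*z^3 - 180*z^2 - 75*I*z^2 + 450*z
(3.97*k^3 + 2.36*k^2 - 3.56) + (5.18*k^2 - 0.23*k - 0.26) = 3.97*k^3 + 7.54*k^2 - 0.23*k - 3.82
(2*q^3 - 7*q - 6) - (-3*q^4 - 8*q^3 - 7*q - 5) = 3*q^4 + 10*q^3 - 1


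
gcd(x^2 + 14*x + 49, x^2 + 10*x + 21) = x + 7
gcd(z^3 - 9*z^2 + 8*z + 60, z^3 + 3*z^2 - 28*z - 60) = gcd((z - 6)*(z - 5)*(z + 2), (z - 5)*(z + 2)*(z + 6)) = z^2 - 3*z - 10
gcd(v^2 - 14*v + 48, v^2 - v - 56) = v - 8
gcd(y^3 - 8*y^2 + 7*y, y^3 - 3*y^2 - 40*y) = y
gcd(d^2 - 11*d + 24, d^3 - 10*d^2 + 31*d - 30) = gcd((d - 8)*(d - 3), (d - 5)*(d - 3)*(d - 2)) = d - 3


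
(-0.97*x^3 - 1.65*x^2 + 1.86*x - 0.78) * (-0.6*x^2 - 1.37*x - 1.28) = 0.582*x^5 + 2.3189*x^4 + 2.3861*x^3 + 0.0317999999999996*x^2 - 1.3122*x + 0.9984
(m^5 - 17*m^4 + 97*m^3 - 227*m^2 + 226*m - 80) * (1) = m^5 - 17*m^4 + 97*m^3 - 227*m^2 + 226*m - 80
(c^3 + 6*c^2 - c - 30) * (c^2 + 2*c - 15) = c^5 + 8*c^4 - 4*c^3 - 122*c^2 - 45*c + 450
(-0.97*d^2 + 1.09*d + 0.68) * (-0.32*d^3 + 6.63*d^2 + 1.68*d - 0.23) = 0.3104*d^5 - 6.7799*d^4 + 5.3795*d^3 + 6.5627*d^2 + 0.8917*d - 0.1564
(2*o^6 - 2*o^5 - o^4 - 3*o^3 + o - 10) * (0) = 0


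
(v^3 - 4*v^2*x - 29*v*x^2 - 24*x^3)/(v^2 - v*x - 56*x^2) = (v^2 + 4*v*x + 3*x^2)/(v + 7*x)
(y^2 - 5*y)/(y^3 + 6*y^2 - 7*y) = (y - 5)/(y^2 + 6*y - 7)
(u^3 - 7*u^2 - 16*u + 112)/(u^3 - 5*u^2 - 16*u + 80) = (u - 7)/(u - 5)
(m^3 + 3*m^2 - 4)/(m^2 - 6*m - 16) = (m^2 + m - 2)/(m - 8)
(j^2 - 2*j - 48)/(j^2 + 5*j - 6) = (j - 8)/(j - 1)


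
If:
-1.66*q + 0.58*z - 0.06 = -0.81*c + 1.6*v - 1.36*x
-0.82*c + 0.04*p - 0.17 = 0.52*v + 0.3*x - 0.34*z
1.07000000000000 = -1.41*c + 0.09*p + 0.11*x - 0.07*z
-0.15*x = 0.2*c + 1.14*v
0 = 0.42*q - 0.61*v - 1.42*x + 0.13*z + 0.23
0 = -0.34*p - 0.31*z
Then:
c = -0.65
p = 1.21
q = -1.33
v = 0.17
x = -0.42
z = -1.32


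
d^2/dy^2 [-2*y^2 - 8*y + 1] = -4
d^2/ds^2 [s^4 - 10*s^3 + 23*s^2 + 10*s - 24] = 12*s^2 - 60*s + 46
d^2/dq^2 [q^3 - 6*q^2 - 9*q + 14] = 6*q - 12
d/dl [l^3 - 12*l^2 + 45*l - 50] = 3*l^2 - 24*l + 45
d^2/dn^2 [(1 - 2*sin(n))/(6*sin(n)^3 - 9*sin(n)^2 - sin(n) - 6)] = (-288*sin(n)^7 + 648*sin(n)^6 - 372*sin(n)^5 - 1686*sin(n)^4 + 2211*sin(n)^3 + 211*sin(n)^2 - 996*sin(n) + 82)/(-6*sin(n)^3 + 9*sin(n)^2 + sin(n) + 6)^3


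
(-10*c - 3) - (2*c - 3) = -12*c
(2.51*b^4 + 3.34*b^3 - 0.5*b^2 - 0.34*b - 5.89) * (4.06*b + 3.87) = 10.1906*b^5 + 23.2741*b^4 + 10.8958*b^3 - 3.3154*b^2 - 25.2292*b - 22.7943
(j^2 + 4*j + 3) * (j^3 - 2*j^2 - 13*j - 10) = j^5 + 2*j^4 - 18*j^3 - 68*j^2 - 79*j - 30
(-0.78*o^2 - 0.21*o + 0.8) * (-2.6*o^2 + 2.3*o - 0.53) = 2.028*o^4 - 1.248*o^3 - 2.1496*o^2 + 1.9513*o - 0.424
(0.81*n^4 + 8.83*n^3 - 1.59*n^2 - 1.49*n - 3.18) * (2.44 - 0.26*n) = -0.2106*n^5 - 0.3194*n^4 + 21.9586*n^3 - 3.4922*n^2 - 2.8088*n - 7.7592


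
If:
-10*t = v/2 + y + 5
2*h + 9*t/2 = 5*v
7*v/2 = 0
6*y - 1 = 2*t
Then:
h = 9/8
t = -1/2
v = 0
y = 0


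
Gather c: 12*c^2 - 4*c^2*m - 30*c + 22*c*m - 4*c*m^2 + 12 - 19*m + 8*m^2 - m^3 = c^2*(12 - 4*m) + c*(-4*m^2 + 22*m - 30) - m^3 + 8*m^2 - 19*m + 12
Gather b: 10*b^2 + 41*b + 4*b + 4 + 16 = 10*b^2 + 45*b + 20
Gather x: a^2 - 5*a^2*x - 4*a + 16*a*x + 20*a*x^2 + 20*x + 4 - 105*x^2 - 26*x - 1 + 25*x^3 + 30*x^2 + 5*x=a^2 - 4*a + 25*x^3 + x^2*(20*a - 75) + x*(-5*a^2 + 16*a - 1) + 3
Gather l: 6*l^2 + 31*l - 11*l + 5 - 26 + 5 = 6*l^2 + 20*l - 16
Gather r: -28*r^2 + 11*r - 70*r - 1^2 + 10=-28*r^2 - 59*r + 9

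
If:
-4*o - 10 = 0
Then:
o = -5/2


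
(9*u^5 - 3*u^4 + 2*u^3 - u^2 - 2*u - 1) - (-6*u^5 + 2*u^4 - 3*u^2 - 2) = 15*u^5 - 5*u^4 + 2*u^3 + 2*u^2 - 2*u + 1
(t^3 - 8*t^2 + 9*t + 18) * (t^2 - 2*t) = t^5 - 10*t^4 + 25*t^3 - 36*t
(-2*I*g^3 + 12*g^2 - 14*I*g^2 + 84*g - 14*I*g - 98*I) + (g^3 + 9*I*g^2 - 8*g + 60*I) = g^3 - 2*I*g^3 + 12*g^2 - 5*I*g^2 + 76*g - 14*I*g - 38*I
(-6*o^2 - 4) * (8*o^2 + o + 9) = -48*o^4 - 6*o^3 - 86*o^2 - 4*o - 36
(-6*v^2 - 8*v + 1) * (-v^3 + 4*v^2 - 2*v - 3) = 6*v^5 - 16*v^4 - 21*v^3 + 38*v^2 + 22*v - 3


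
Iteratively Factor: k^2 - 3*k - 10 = (k + 2)*(k - 5)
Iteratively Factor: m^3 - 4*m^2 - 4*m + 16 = (m + 2)*(m^2 - 6*m + 8) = (m - 2)*(m + 2)*(m - 4)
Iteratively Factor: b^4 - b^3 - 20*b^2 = (b)*(b^3 - b^2 - 20*b) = b*(b + 4)*(b^2 - 5*b) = b*(b - 5)*(b + 4)*(b)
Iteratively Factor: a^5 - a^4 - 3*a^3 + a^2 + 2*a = (a + 1)*(a^4 - 2*a^3 - a^2 + 2*a) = a*(a + 1)*(a^3 - 2*a^2 - a + 2) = a*(a + 1)^2*(a^2 - 3*a + 2) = a*(a - 1)*(a + 1)^2*(a - 2)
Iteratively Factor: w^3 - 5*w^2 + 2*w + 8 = (w - 4)*(w^2 - w - 2) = (w - 4)*(w - 2)*(w + 1)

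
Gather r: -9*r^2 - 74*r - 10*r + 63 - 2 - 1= -9*r^2 - 84*r + 60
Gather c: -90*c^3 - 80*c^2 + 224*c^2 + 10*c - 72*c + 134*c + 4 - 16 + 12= -90*c^3 + 144*c^2 + 72*c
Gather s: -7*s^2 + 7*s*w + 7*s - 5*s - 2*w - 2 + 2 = -7*s^2 + s*(7*w + 2) - 2*w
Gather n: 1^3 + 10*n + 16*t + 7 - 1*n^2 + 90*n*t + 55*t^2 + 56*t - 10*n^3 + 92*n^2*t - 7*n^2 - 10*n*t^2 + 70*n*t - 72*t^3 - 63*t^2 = -10*n^3 + n^2*(92*t - 8) + n*(-10*t^2 + 160*t + 10) - 72*t^3 - 8*t^2 + 72*t + 8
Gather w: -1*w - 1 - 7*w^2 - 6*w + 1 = -7*w^2 - 7*w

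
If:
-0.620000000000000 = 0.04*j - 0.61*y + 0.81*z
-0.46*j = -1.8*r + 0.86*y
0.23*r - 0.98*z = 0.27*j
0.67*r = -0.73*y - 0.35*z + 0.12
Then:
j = 6.33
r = 1.40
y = -0.45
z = -1.41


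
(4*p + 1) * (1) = 4*p + 1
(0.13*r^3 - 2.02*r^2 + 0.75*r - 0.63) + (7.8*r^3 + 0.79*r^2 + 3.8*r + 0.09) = 7.93*r^3 - 1.23*r^2 + 4.55*r - 0.54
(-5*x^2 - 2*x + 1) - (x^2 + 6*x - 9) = -6*x^2 - 8*x + 10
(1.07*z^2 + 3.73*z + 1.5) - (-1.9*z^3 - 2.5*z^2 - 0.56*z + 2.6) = 1.9*z^3 + 3.57*z^2 + 4.29*z - 1.1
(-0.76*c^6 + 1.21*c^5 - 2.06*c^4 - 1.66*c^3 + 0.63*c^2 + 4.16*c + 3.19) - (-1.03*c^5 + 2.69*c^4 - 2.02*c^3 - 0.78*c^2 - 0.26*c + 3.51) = -0.76*c^6 + 2.24*c^5 - 4.75*c^4 + 0.36*c^3 + 1.41*c^2 + 4.42*c - 0.32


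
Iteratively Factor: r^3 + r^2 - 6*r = (r)*(r^2 + r - 6) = r*(r + 3)*(r - 2)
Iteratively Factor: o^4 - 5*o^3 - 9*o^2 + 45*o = (o)*(o^3 - 5*o^2 - 9*o + 45) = o*(o + 3)*(o^2 - 8*o + 15) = o*(o - 3)*(o + 3)*(o - 5)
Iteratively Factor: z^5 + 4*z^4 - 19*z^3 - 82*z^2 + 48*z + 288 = (z + 3)*(z^4 + z^3 - 22*z^2 - 16*z + 96) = (z - 4)*(z + 3)*(z^3 + 5*z^2 - 2*z - 24) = (z - 4)*(z + 3)^2*(z^2 + 2*z - 8) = (z - 4)*(z - 2)*(z + 3)^2*(z + 4)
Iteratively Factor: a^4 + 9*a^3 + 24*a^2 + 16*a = (a)*(a^3 + 9*a^2 + 24*a + 16) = a*(a + 4)*(a^2 + 5*a + 4) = a*(a + 1)*(a + 4)*(a + 4)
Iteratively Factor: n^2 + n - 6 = (n + 3)*(n - 2)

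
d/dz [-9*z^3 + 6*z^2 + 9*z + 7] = -27*z^2 + 12*z + 9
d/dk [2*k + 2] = 2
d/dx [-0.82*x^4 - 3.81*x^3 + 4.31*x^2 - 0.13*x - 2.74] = -3.28*x^3 - 11.43*x^2 + 8.62*x - 0.13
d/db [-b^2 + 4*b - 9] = 4 - 2*b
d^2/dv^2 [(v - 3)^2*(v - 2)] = 6*v - 16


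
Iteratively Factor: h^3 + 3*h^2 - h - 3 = (h - 1)*(h^2 + 4*h + 3) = (h - 1)*(h + 3)*(h + 1)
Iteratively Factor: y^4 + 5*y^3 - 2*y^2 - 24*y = (y)*(y^3 + 5*y^2 - 2*y - 24) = y*(y - 2)*(y^2 + 7*y + 12) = y*(y - 2)*(y + 3)*(y + 4)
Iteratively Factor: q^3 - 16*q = (q - 4)*(q^2 + 4*q) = (q - 4)*(q + 4)*(q)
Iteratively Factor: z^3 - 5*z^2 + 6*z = (z - 2)*(z^2 - 3*z) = z*(z - 2)*(z - 3)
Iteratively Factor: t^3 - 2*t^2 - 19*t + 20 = (t + 4)*(t^2 - 6*t + 5) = (t - 5)*(t + 4)*(t - 1)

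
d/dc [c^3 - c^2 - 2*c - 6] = 3*c^2 - 2*c - 2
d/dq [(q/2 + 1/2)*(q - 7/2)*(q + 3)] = 3*q^2/2 + q/2 - 11/2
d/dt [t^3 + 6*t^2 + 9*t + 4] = 3*t^2 + 12*t + 9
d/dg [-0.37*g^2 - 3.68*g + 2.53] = -0.74*g - 3.68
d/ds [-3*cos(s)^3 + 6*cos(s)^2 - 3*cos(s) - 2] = 3*(3*cos(s)^2 - 4*cos(s) + 1)*sin(s)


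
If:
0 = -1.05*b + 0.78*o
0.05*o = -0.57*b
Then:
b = 0.00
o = 0.00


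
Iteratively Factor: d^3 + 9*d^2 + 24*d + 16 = (d + 1)*(d^2 + 8*d + 16) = (d + 1)*(d + 4)*(d + 4)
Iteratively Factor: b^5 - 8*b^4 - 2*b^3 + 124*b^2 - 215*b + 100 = (b - 1)*(b^4 - 7*b^3 - 9*b^2 + 115*b - 100) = (b - 5)*(b - 1)*(b^3 - 2*b^2 - 19*b + 20) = (b - 5)*(b - 1)*(b + 4)*(b^2 - 6*b + 5) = (b - 5)^2*(b - 1)*(b + 4)*(b - 1)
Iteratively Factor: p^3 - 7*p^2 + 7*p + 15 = (p + 1)*(p^2 - 8*p + 15) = (p - 3)*(p + 1)*(p - 5)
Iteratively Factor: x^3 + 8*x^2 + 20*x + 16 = (x + 2)*(x^2 + 6*x + 8) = (x + 2)^2*(x + 4)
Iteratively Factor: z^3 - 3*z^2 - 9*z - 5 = (z + 1)*(z^2 - 4*z - 5) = (z + 1)^2*(z - 5)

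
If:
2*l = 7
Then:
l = 7/2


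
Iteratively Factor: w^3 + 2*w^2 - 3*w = (w)*(w^2 + 2*w - 3) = w*(w + 3)*(w - 1)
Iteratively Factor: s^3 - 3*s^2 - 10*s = (s - 5)*(s^2 + 2*s) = s*(s - 5)*(s + 2)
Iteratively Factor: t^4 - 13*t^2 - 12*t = (t - 4)*(t^3 + 4*t^2 + 3*t) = (t - 4)*(t + 1)*(t^2 + 3*t) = (t - 4)*(t + 1)*(t + 3)*(t)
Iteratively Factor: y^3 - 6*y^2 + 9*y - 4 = (y - 1)*(y^2 - 5*y + 4) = (y - 4)*(y - 1)*(y - 1)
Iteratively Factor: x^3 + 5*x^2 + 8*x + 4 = (x + 2)*(x^2 + 3*x + 2) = (x + 2)^2*(x + 1)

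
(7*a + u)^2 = 49*a^2 + 14*a*u + u^2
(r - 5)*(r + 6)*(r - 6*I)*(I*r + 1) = I*r^4 + 7*r^3 + I*r^3 + 7*r^2 - 36*I*r^2 - 210*r - 6*I*r + 180*I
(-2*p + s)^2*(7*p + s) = 28*p^3 - 24*p^2*s + 3*p*s^2 + s^3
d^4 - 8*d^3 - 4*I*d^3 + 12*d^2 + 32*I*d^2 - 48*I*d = d*(d - 6)*(d - 2)*(d - 4*I)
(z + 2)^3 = z^3 + 6*z^2 + 12*z + 8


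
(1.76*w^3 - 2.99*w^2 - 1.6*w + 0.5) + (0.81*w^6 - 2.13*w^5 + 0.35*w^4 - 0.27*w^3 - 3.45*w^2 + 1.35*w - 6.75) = 0.81*w^6 - 2.13*w^5 + 0.35*w^4 + 1.49*w^3 - 6.44*w^2 - 0.25*w - 6.25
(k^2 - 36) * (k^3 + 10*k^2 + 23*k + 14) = k^5 + 10*k^4 - 13*k^3 - 346*k^2 - 828*k - 504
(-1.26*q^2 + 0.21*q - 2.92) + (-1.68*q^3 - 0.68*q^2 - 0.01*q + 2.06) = -1.68*q^3 - 1.94*q^2 + 0.2*q - 0.86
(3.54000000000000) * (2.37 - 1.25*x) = 8.3898 - 4.425*x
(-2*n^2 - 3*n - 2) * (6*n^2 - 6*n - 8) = -12*n^4 - 6*n^3 + 22*n^2 + 36*n + 16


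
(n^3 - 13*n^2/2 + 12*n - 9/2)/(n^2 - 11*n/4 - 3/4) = 2*(2*n^2 - 7*n + 3)/(4*n + 1)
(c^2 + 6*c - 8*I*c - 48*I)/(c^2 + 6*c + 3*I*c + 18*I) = (c - 8*I)/(c + 3*I)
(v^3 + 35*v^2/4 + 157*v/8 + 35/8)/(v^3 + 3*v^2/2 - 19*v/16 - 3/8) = 2*(2*v^2 + 17*v + 35)/(4*v^2 + 5*v - 6)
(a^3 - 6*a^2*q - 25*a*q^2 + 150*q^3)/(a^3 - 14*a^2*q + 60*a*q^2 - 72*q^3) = (a^2 - 25*q^2)/(a^2 - 8*a*q + 12*q^2)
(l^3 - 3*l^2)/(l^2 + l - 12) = l^2/(l + 4)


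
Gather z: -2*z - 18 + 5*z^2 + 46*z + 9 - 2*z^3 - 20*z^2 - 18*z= -2*z^3 - 15*z^2 + 26*z - 9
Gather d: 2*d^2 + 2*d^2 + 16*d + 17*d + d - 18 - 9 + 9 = 4*d^2 + 34*d - 18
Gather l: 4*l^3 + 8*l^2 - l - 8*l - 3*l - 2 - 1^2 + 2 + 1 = 4*l^3 + 8*l^2 - 12*l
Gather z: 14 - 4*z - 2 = 12 - 4*z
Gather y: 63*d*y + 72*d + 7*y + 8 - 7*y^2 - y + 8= 72*d - 7*y^2 + y*(63*d + 6) + 16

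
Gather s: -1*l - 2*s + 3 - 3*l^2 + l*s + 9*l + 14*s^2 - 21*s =-3*l^2 + 8*l + 14*s^2 + s*(l - 23) + 3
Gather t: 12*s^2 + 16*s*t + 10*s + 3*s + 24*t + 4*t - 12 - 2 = 12*s^2 + 13*s + t*(16*s + 28) - 14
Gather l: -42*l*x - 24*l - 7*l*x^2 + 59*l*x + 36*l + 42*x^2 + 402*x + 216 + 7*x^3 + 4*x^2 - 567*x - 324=l*(-7*x^2 + 17*x + 12) + 7*x^3 + 46*x^2 - 165*x - 108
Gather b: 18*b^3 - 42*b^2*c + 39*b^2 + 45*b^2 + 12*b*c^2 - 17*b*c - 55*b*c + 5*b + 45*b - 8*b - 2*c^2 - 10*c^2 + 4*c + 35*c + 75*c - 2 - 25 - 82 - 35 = 18*b^3 + b^2*(84 - 42*c) + b*(12*c^2 - 72*c + 42) - 12*c^2 + 114*c - 144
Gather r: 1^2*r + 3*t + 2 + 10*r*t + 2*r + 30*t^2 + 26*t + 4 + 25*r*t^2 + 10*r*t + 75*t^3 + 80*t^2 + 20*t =r*(25*t^2 + 20*t + 3) + 75*t^3 + 110*t^2 + 49*t + 6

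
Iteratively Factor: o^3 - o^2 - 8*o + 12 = (o - 2)*(o^2 + o - 6) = (o - 2)*(o + 3)*(o - 2)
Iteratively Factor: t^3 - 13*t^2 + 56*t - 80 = (t - 5)*(t^2 - 8*t + 16) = (t - 5)*(t - 4)*(t - 4)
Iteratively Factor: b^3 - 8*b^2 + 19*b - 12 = (b - 3)*(b^2 - 5*b + 4) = (b - 4)*(b - 3)*(b - 1)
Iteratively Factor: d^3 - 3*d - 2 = (d + 1)*(d^2 - d - 2) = (d + 1)^2*(d - 2)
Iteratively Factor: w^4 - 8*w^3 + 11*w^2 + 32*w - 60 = (w - 2)*(w^3 - 6*w^2 - w + 30) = (w - 3)*(w - 2)*(w^2 - 3*w - 10) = (w - 3)*(w - 2)*(w + 2)*(w - 5)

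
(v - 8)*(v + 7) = v^2 - v - 56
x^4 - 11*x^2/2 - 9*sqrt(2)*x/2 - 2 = (x - 2*sqrt(2))*(x + sqrt(2)/2)^2*(x + sqrt(2))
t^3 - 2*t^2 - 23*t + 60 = (t - 4)*(t - 3)*(t + 5)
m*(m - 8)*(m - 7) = m^3 - 15*m^2 + 56*m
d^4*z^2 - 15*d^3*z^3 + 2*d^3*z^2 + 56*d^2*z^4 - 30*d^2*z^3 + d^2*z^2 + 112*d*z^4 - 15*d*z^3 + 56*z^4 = (d - 8*z)*(d - 7*z)*(d*z + z)^2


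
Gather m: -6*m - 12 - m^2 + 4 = -m^2 - 6*m - 8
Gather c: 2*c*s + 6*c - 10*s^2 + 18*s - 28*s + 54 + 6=c*(2*s + 6) - 10*s^2 - 10*s + 60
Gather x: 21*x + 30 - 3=21*x + 27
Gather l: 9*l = 9*l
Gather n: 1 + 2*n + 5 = 2*n + 6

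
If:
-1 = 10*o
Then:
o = -1/10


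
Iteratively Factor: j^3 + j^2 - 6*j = (j + 3)*(j^2 - 2*j) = (j - 2)*(j + 3)*(j)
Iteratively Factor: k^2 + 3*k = (k)*(k + 3)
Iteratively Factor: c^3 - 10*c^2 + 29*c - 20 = (c - 5)*(c^2 - 5*c + 4) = (c - 5)*(c - 4)*(c - 1)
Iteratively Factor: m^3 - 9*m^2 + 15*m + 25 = (m - 5)*(m^2 - 4*m - 5) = (m - 5)*(m + 1)*(m - 5)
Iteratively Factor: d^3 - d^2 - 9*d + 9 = (d + 3)*(d^2 - 4*d + 3) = (d - 1)*(d + 3)*(d - 3)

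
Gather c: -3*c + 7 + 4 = 11 - 3*c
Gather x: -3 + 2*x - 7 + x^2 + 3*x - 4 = x^2 + 5*x - 14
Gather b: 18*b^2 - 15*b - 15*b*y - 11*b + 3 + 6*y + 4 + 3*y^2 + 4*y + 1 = 18*b^2 + b*(-15*y - 26) + 3*y^2 + 10*y + 8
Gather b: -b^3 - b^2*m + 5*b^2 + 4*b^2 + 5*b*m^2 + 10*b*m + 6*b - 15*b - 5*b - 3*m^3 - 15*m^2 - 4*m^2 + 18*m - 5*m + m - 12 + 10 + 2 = -b^3 + b^2*(9 - m) + b*(5*m^2 + 10*m - 14) - 3*m^3 - 19*m^2 + 14*m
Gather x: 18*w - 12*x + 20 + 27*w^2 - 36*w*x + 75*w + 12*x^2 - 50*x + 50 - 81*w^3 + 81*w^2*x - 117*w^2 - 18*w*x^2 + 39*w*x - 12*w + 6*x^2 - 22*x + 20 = -81*w^3 - 90*w^2 + 81*w + x^2*(18 - 18*w) + x*(81*w^2 + 3*w - 84) + 90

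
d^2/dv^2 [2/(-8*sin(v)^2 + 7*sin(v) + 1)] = 2*(256*sin(v)^3 + 88*sin(v)^2 - 215*sin(v) + 114)/((sin(v) - 1)^2*(8*sin(v) + 1)^3)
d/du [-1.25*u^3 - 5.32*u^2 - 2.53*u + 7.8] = -3.75*u^2 - 10.64*u - 2.53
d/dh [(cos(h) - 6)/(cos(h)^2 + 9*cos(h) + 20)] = (cos(h)^2 - 12*cos(h) - 74)*sin(h)/(cos(h)^2 + 9*cos(h) + 20)^2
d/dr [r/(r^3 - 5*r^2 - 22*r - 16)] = (r^3 - 5*r^2 + r*(-3*r^2 + 10*r + 22) - 22*r - 16)/(-r^3 + 5*r^2 + 22*r + 16)^2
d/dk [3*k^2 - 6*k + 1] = 6*k - 6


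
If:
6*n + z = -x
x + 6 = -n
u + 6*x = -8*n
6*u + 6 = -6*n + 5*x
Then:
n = 252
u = -468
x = -258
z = -1254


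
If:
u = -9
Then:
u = -9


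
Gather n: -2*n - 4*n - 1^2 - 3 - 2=-6*n - 6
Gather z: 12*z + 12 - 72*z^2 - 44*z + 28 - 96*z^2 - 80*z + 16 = -168*z^2 - 112*z + 56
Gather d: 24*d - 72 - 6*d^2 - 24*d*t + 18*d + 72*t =-6*d^2 + d*(42 - 24*t) + 72*t - 72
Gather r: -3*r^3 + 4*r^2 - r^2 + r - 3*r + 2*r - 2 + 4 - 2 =-3*r^3 + 3*r^2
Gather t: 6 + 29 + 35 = 70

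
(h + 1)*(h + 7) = h^2 + 8*h + 7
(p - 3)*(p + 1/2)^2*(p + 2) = p^4 - 27*p^2/4 - 25*p/4 - 3/2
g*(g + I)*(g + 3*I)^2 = g^4 + 7*I*g^3 - 15*g^2 - 9*I*g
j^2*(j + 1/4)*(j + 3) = j^4 + 13*j^3/4 + 3*j^2/4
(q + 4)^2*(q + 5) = q^3 + 13*q^2 + 56*q + 80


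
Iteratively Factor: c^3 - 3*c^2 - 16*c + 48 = (c - 4)*(c^2 + c - 12) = (c - 4)*(c + 4)*(c - 3)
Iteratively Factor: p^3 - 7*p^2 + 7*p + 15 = (p - 5)*(p^2 - 2*p - 3) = (p - 5)*(p - 3)*(p + 1)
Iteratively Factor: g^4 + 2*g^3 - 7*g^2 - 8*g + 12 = (g - 1)*(g^3 + 3*g^2 - 4*g - 12) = (g - 1)*(g + 2)*(g^2 + g - 6) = (g - 1)*(g + 2)*(g + 3)*(g - 2)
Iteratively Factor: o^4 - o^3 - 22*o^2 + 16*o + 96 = (o - 4)*(o^3 + 3*o^2 - 10*o - 24) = (o - 4)*(o - 3)*(o^2 + 6*o + 8) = (o - 4)*(o - 3)*(o + 2)*(o + 4)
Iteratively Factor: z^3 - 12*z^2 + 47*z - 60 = (z - 4)*(z^2 - 8*z + 15) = (z - 4)*(z - 3)*(z - 5)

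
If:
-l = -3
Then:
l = 3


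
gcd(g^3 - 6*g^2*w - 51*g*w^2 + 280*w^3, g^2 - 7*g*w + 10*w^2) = -g + 5*w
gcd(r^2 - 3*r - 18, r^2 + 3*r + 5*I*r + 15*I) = r + 3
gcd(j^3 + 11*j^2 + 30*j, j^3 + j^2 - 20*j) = j^2 + 5*j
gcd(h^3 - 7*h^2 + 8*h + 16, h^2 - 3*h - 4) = h^2 - 3*h - 4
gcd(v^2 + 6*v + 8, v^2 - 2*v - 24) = v + 4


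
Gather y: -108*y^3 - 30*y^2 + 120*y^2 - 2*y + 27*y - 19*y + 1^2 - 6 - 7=-108*y^3 + 90*y^2 + 6*y - 12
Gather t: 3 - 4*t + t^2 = t^2 - 4*t + 3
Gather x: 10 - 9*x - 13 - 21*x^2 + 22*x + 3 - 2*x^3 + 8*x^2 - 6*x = -2*x^3 - 13*x^2 + 7*x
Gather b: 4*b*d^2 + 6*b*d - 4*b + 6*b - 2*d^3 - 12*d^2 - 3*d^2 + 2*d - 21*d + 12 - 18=b*(4*d^2 + 6*d + 2) - 2*d^3 - 15*d^2 - 19*d - 6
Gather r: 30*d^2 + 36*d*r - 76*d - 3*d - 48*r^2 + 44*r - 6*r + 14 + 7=30*d^2 - 79*d - 48*r^2 + r*(36*d + 38) + 21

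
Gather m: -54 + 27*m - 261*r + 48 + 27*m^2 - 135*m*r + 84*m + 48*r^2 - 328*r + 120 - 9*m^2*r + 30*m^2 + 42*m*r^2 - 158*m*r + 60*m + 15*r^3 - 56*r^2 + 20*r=m^2*(57 - 9*r) + m*(42*r^2 - 293*r + 171) + 15*r^3 - 8*r^2 - 569*r + 114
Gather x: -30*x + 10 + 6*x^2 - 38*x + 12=6*x^2 - 68*x + 22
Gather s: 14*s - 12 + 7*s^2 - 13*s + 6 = 7*s^2 + s - 6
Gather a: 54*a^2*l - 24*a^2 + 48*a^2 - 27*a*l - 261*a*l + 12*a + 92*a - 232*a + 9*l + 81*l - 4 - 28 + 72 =a^2*(54*l + 24) + a*(-288*l - 128) + 90*l + 40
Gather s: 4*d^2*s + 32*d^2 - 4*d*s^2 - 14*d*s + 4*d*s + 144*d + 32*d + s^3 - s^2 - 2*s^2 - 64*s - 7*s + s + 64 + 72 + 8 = 32*d^2 + 176*d + s^3 + s^2*(-4*d - 3) + s*(4*d^2 - 10*d - 70) + 144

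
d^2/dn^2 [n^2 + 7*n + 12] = 2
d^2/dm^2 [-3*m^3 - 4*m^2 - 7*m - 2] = -18*m - 8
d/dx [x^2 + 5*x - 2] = 2*x + 5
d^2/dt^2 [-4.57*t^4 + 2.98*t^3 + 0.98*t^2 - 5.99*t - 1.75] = -54.84*t^2 + 17.88*t + 1.96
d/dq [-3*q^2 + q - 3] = 1 - 6*q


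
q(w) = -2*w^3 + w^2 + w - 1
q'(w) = -6*w^2 + 2*w + 1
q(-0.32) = -1.15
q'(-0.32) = -0.25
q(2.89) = -38.03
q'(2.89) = -43.33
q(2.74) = -31.89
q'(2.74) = -38.57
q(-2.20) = 22.94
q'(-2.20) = -32.44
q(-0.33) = -1.15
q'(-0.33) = -0.31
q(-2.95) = 56.10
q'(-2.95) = -57.12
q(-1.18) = 2.50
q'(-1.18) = -9.71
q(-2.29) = 25.97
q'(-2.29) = -35.04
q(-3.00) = 59.00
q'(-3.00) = -59.00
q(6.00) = -391.00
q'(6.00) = -203.00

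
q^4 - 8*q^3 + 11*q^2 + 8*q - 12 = (q - 6)*(q - 2)*(q - 1)*(q + 1)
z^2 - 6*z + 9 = (z - 3)^2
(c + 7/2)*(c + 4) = c^2 + 15*c/2 + 14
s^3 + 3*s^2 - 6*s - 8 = (s - 2)*(s + 1)*(s + 4)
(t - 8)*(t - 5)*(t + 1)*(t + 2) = t^4 - 10*t^3 + 3*t^2 + 94*t + 80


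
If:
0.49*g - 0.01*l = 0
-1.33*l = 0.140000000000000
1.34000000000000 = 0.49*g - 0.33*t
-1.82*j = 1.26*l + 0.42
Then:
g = -0.00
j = -0.16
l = -0.11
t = -4.06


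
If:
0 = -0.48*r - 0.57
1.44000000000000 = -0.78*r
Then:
No Solution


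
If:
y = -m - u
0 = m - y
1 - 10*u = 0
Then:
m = -1/20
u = 1/10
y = -1/20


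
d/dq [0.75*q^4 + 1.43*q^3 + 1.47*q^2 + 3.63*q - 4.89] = 3.0*q^3 + 4.29*q^2 + 2.94*q + 3.63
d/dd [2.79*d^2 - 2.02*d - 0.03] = 5.58*d - 2.02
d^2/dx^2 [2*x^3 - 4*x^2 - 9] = 12*x - 8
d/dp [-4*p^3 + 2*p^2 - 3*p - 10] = -12*p^2 + 4*p - 3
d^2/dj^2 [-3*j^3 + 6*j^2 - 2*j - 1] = 12 - 18*j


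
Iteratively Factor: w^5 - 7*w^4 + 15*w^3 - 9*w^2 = (w)*(w^4 - 7*w^3 + 15*w^2 - 9*w) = w^2*(w^3 - 7*w^2 + 15*w - 9) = w^2*(w - 1)*(w^2 - 6*w + 9) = w^2*(w - 3)*(w - 1)*(w - 3)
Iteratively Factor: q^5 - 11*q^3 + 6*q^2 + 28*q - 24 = (q + 2)*(q^4 - 2*q^3 - 7*q^2 + 20*q - 12) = (q - 1)*(q + 2)*(q^3 - q^2 - 8*q + 12) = (q - 2)*(q - 1)*(q + 2)*(q^2 + q - 6) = (q - 2)*(q - 1)*(q + 2)*(q + 3)*(q - 2)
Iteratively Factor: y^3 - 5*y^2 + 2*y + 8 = (y - 2)*(y^2 - 3*y - 4) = (y - 2)*(y + 1)*(y - 4)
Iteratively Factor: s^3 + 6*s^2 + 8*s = (s)*(s^2 + 6*s + 8) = s*(s + 4)*(s + 2)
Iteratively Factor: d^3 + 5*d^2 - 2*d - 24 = (d + 3)*(d^2 + 2*d - 8) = (d + 3)*(d + 4)*(d - 2)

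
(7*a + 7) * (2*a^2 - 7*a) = 14*a^3 - 35*a^2 - 49*a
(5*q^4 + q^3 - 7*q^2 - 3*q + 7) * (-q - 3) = -5*q^5 - 16*q^4 + 4*q^3 + 24*q^2 + 2*q - 21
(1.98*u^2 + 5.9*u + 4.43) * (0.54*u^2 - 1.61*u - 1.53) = 1.0692*u^4 - 0.0017999999999998*u^3 - 10.1362*u^2 - 16.1593*u - 6.7779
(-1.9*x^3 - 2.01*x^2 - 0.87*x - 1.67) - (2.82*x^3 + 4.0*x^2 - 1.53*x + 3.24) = -4.72*x^3 - 6.01*x^2 + 0.66*x - 4.91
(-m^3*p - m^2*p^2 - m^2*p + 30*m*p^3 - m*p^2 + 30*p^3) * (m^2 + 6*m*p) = -m^5*p - 7*m^4*p^2 - m^4*p + 24*m^3*p^3 - 7*m^3*p^2 + 180*m^2*p^4 + 24*m^2*p^3 + 180*m*p^4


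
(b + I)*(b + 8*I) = b^2 + 9*I*b - 8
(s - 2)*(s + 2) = s^2 - 4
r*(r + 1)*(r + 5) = r^3 + 6*r^2 + 5*r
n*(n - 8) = n^2 - 8*n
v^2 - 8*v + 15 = (v - 5)*(v - 3)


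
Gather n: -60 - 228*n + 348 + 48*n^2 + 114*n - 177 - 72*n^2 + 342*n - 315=-24*n^2 + 228*n - 204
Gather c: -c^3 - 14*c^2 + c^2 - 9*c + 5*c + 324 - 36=-c^3 - 13*c^2 - 4*c + 288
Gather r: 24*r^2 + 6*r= 24*r^2 + 6*r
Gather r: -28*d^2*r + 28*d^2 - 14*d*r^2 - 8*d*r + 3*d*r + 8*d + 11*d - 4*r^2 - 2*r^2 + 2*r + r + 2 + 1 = 28*d^2 + 19*d + r^2*(-14*d - 6) + r*(-28*d^2 - 5*d + 3) + 3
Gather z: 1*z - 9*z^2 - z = -9*z^2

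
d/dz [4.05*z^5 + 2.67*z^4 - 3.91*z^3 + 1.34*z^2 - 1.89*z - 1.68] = 20.25*z^4 + 10.68*z^3 - 11.73*z^2 + 2.68*z - 1.89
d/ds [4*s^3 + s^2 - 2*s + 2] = 12*s^2 + 2*s - 2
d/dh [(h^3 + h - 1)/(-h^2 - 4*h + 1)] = (-h^4 - 8*h^3 + 4*h^2 - 2*h - 3)/(h^4 + 8*h^3 + 14*h^2 - 8*h + 1)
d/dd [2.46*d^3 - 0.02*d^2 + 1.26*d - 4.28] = 7.38*d^2 - 0.04*d + 1.26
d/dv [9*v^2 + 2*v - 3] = 18*v + 2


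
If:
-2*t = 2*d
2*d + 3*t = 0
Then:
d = 0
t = 0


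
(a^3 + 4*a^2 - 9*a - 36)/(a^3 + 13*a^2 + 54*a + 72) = (a - 3)/(a + 6)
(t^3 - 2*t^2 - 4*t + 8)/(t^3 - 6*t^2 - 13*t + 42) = (t^2 - 4)/(t^2 - 4*t - 21)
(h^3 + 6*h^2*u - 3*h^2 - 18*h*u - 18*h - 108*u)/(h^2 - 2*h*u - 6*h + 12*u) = (-h^2 - 6*h*u - 3*h - 18*u)/(-h + 2*u)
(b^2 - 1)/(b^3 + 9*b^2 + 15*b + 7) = (b - 1)/(b^2 + 8*b + 7)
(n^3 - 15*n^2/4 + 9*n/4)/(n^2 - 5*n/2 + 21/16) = 4*n*(n - 3)/(4*n - 7)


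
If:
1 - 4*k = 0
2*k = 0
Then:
No Solution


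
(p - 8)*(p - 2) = p^2 - 10*p + 16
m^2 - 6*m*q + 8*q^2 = (m - 4*q)*(m - 2*q)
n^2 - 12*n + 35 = (n - 7)*(n - 5)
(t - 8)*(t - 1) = t^2 - 9*t + 8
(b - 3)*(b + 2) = b^2 - b - 6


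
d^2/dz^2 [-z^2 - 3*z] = -2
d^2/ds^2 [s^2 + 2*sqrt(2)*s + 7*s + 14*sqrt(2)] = 2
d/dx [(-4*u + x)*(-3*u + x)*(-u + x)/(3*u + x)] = (69*u^3 - 48*u^2*x + u*x^2 + 2*x^3)/(9*u^2 + 6*u*x + x^2)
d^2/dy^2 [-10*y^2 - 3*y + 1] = -20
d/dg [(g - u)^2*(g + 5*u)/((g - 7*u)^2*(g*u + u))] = (g - u)*(3*(g + 1)*(g - 7*u)*(g + 3*u) - 2*(g + 1)*(g - u)*(g + 5*u) - (g - 7*u)*(g - u)*(g + 5*u))/(u*(g + 1)^2*(g - 7*u)^3)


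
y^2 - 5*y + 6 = (y - 3)*(y - 2)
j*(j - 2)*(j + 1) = j^3 - j^2 - 2*j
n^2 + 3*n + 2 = (n + 1)*(n + 2)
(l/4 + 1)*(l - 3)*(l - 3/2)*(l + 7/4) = l^4/4 + 5*l^3/16 - 115*l^2/32 - 45*l/32 + 63/8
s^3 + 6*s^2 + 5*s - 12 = (s - 1)*(s + 3)*(s + 4)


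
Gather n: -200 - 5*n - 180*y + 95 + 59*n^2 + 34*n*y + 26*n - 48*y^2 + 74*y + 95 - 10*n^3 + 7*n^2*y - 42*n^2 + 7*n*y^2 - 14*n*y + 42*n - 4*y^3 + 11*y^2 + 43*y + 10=-10*n^3 + n^2*(7*y + 17) + n*(7*y^2 + 20*y + 63) - 4*y^3 - 37*y^2 - 63*y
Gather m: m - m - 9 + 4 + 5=0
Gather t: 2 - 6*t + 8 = 10 - 6*t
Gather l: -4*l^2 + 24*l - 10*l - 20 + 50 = -4*l^2 + 14*l + 30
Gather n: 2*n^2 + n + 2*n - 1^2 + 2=2*n^2 + 3*n + 1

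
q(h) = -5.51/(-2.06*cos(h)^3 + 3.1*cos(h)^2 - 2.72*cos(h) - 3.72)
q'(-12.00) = 0.22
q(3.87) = -6.18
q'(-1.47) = -0.75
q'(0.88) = 0.24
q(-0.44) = 1.07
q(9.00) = -1.91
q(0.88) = 1.17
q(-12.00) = 1.09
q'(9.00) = 3.67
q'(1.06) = 0.27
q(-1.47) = 1.39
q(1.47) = 1.39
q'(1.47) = 0.75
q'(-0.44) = -0.19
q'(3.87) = -49.72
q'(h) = -5.51*(-6.18*sin(h)*cos(h)^2 + 6.2*sin(h)*cos(h) - 2.72*sin(h))/(-2.06*cos(h)^3 + 3.1*cos(h)^2 - 2.72*cos(h) - 3.72)^2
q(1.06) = 1.21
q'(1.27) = 0.40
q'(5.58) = -0.23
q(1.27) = 1.28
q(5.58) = 1.12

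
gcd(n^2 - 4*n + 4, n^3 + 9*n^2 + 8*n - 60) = n - 2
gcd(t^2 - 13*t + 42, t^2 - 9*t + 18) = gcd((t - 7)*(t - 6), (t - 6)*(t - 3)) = t - 6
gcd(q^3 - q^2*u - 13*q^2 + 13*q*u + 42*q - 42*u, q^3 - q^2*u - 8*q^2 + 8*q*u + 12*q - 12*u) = q^2 - q*u - 6*q + 6*u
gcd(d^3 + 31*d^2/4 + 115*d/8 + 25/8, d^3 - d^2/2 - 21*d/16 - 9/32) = d + 1/4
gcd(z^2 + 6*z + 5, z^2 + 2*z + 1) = z + 1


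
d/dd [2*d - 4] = 2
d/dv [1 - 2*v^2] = -4*v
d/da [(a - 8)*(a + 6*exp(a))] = a + (a - 8)*(6*exp(a) + 1) + 6*exp(a)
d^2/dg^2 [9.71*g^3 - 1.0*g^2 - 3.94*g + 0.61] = 58.26*g - 2.0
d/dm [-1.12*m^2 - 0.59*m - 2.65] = -2.24*m - 0.59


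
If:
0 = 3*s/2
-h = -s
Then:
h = 0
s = 0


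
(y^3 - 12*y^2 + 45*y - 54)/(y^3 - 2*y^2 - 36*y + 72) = (y^2 - 6*y + 9)/(y^2 + 4*y - 12)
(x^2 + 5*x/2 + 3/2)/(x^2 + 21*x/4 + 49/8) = 4*(2*x^2 + 5*x + 3)/(8*x^2 + 42*x + 49)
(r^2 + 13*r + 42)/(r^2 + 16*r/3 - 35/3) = 3*(r + 6)/(3*r - 5)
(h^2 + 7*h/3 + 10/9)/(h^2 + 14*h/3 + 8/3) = (h + 5/3)/(h + 4)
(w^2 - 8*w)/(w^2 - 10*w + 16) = w/(w - 2)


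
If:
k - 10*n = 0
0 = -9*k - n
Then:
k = 0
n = 0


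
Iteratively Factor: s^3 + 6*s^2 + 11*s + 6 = (s + 1)*(s^2 + 5*s + 6) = (s + 1)*(s + 2)*(s + 3)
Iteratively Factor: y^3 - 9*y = (y + 3)*(y^2 - 3*y) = y*(y + 3)*(y - 3)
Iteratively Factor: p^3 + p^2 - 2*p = (p)*(p^2 + p - 2) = p*(p - 1)*(p + 2)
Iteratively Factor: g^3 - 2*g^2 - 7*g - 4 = (g - 4)*(g^2 + 2*g + 1) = (g - 4)*(g + 1)*(g + 1)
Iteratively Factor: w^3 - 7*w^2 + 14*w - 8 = (w - 2)*(w^2 - 5*w + 4) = (w - 4)*(w - 2)*(w - 1)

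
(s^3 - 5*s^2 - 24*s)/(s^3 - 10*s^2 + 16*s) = (s + 3)/(s - 2)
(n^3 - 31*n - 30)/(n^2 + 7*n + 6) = (n^2 - n - 30)/(n + 6)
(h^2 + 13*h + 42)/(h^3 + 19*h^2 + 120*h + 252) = 1/(h + 6)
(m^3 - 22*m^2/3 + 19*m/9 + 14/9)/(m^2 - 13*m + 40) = (9*m^3 - 66*m^2 + 19*m + 14)/(9*(m^2 - 13*m + 40))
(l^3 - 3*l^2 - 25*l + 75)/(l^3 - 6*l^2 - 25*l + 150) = (l - 3)/(l - 6)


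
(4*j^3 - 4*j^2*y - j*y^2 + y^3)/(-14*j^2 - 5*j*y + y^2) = (2*j^2 - 3*j*y + y^2)/(-7*j + y)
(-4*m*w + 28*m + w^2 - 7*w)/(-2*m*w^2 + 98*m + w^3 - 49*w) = (-4*m + w)/(-2*m*w - 14*m + w^2 + 7*w)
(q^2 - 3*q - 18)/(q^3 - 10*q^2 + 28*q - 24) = (q + 3)/(q^2 - 4*q + 4)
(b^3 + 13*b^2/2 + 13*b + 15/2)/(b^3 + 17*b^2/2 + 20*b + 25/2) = (b + 3)/(b + 5)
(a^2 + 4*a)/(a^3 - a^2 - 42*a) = (a + 4)/(a^2 - a - 42)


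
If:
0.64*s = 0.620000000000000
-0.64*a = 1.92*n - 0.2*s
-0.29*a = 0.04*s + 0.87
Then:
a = -3.13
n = 1.15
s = 0.97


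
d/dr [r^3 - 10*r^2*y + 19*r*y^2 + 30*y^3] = 3*r^2 - 20*r*y + 19*y^2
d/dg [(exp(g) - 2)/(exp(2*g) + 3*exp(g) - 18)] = (-(exp(g) - 2)*(2*exp(g) + 3) + exp(2*g) + 3*exp(g) - 18)*exp(g)/(exp(2*g) + 3*exp(g) - 18)^2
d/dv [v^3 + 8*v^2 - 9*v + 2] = 3*v^2 + 16*v - 9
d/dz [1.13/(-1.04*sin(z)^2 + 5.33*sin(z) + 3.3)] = (2.3504*sin(z) - 6.0229)*cos(z)/(-1.04*sin(z)^2 + 5.33*sin(z) + 3.3)^2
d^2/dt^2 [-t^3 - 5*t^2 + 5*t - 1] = -6*t - 10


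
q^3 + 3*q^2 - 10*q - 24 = (q - 3)*(q + 2)*(q + 4)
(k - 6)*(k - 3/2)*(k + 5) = k^3 - 5*k^2/2 - 57*k/2 + 45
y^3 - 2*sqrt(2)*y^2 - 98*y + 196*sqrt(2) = (y - 7*sqrt(2))*(y - 2*sqrt(2))*(y + 7*sqrt(2))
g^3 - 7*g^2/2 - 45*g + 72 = (g - 8)*(g - 3/2)*(g + 6)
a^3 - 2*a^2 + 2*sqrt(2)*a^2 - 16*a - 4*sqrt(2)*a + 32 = (a - 2)*(a - 2*sqrt(2))*(a + 4*sqrt(2))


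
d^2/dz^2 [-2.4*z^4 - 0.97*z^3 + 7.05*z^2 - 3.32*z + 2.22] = -28.8*z^2 - 5.82*z + 14.1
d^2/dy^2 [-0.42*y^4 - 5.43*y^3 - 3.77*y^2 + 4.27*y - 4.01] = -5.04*y^2 - 32.58*y - 7.54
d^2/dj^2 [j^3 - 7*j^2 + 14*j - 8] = 6*j - 14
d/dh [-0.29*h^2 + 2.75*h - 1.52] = 2.75 - 0.58*h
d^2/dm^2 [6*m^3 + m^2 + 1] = 36*m + 2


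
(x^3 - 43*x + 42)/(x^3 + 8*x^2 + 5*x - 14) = (x - 6)/(x + 2)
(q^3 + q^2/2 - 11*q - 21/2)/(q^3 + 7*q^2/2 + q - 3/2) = (2*q - 7)/(2*q - 1)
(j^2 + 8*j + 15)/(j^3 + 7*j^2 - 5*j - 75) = (j + 3)/(j^2 + 2*j - 15)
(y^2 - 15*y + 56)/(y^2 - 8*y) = (y - 7)/y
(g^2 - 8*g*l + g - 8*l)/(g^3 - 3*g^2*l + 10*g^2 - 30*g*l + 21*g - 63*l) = (g^2 - 8*g*l + g - 8*l)/(g^3 - 3*g^2*l + 10*g^2 - 30*g*l + 21*g - 63*l)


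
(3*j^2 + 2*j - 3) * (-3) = -9*j^2 - 6*j + 9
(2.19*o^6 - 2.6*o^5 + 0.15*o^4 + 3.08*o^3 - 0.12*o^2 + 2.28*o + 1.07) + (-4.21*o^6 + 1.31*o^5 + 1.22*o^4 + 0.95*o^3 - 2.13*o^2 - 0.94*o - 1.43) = -2.02*o^6 - 1.29*o^5 + 1.37*o^4 + 4.03*o^3 - 2.25*o^2 + 1.34*o - 0.36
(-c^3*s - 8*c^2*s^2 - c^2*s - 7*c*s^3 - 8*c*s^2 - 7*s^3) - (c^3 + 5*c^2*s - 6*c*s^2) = -c^3*s - c^3 - 8*c^2*s^2 - 6*c^2*s - 7*c*s^3 - 2*c*s^2 - 7*s^3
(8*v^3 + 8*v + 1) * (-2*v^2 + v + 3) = -16*v^5 + 8*v^4 + 8*v^3 + 6*v^2 + 25*v + 3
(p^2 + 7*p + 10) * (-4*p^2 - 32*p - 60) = -4*p^4 - 60*p^3 - 324*p^2 - 740*p - 600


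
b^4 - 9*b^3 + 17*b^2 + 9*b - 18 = (b - 6)*(b - 3)*(b - 1)*(b + 1)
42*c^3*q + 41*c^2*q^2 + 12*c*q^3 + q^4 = q*(2*c + q)*(3*c + q)*(7*c + q)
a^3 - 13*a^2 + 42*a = a*(a - 7)*(a - 6)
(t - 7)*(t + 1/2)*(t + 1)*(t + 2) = t^4 - 7*t^3/2 - 21*t^2 - 47*t/2 - 7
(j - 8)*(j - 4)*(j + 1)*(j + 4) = j^4 - 7*j^3 - 24*j^2 + 112*j + 128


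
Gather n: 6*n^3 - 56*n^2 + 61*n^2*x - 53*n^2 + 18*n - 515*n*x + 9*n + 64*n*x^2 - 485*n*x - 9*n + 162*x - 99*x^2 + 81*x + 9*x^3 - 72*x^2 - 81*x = 6*n^3 + n^2*(61*x - 109) + n*(64*x^2 - 1000*x + 18) + 9*x^3 - 171*x^2 + 162*x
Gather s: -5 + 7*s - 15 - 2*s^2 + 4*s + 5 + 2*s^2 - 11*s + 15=0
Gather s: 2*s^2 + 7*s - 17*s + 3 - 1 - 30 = 2*s^2 - 10*s - 28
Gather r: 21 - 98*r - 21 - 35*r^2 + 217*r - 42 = -35*r^2 + 119*r - 42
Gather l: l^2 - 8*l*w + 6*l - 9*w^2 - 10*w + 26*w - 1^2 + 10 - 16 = l^2 + l*(6 - 8*w) - 9*w^2 + 16*w - 7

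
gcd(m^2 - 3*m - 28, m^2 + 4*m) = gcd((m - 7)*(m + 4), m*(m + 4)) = m + 4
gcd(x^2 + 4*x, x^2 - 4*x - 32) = x + 4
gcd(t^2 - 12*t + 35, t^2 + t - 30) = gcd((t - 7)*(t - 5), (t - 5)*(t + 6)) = t - 5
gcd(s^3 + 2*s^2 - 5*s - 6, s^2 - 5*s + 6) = s - 2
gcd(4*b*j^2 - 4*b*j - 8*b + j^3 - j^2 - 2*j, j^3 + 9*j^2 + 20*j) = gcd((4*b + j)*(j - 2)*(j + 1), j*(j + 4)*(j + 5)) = 1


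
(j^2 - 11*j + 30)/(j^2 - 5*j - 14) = (-j^2 + 11*j - 30)/(-j^2 + 5*j + 14)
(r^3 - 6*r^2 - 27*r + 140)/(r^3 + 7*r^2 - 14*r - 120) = (r - 7)/(r + 6)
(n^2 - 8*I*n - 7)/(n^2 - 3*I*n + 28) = (n - I)/(n + 4*I)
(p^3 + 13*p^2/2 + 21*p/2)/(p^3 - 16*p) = (2*p^2 + 13*p + 21)/(2*(p^2 - 16))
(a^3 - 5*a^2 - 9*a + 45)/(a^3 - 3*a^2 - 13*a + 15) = (a - 3)/(a - 1)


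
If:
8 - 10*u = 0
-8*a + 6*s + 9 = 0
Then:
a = 3*s/4 + 9/8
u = 4/5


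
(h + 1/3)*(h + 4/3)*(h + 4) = h^3 + 17*h^2/3 + 64*h/9 + 16/9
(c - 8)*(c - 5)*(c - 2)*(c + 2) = c^4 - 13*c^3 + 36*c^2 + 52*c - 160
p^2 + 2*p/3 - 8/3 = (p - 4/3)*(p + 2)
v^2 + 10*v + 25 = (v + 5)^2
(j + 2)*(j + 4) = j^2 + 6*j + 8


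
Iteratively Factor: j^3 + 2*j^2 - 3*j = (j)*(j^2 + 2*j - 3) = j*(j - 1)*(j + 3)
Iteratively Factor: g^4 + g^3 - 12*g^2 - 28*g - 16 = (g + 2)*(g^3 - g^2 - 10*g - 8) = (g - 4)*(g + 2)*(g^2 + 3*g + 2) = (g - 4)*(g + 2)^2*(g + 1)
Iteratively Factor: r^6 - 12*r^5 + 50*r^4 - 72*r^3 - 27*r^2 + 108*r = (r - 3)*(r^5 - 9*r^4 + 23*r^3 - 3*r^2 - 36*r) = (r - 3)*(r + 1)*(r^4 - 10*r^3 + 33*r^2 - 36*r) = (r - 4)*(r - 3)*(r + 1)*(r^3 - 6*r^2 + 9*r) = (r - 4)*(r - 3)^2*(r + 1)*(r^2 - 3*r) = (r - 4)*(r - 3)^3*(r + 1)*(r)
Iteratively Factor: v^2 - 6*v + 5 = (v - 5)*(v - 1)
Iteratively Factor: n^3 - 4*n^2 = (n)*(n^2 - 4*n) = n^2*(n - 4)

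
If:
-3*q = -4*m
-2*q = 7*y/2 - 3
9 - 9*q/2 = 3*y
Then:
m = 45/26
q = 30/13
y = -6/13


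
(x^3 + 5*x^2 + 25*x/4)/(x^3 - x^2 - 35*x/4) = (2*x + 5)/(2*x - 7)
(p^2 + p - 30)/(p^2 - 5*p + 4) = (p^2 + p - 30)/(p^2 - 5*p + 4)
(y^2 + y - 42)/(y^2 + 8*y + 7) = (y - 6)/(y + 1)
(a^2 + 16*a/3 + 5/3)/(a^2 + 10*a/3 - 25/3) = (3*a + 1)/(3*a - 5)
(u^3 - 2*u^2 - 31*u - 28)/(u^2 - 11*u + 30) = (u^3 - 2*u^2 - 31*u - 28)/(u^2 - 11*u + 30)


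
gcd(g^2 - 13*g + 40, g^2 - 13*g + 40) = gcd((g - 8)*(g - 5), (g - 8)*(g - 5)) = g^2 - 13*g + 40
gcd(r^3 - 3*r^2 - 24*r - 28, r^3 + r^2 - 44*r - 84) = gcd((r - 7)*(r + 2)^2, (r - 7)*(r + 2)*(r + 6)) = r^2 - 5*r - 14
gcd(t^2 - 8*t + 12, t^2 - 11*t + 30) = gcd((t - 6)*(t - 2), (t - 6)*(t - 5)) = t - 6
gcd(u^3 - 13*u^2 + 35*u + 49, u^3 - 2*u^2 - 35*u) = u - 7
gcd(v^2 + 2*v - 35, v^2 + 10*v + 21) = v + 7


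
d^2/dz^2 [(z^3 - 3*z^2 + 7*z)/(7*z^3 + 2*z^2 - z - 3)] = 2*(-161*z^6 + 1050*z^5 + 357*z^4 - 363*z^3 + 837*z^2 + 153*z - 48)/(343*z^9 + 294*z^8 - 63*z^7 - 517*z^6 - 243*z^5 + 96*z^4 + 224*z^3 + 45*z^2 - 27*z - 27)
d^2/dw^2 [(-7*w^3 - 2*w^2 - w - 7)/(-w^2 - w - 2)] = 2*(-8*w^3 + 51*w^2 + 99*w - 1)/(w^6 + 3*w^5 + 9*w^4 + 13*w^3 + 18*w^2 + 12*w + 8)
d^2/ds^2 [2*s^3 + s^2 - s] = 12*s + 2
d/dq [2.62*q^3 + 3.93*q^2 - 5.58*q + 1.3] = 7.86*q^2 + 7.86*q - 5.58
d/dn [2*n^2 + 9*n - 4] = 4*n + 9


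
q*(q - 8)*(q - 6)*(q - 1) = q^4 - 15*q^3 + 62*q^2 - 48*q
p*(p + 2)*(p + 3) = p^3 + 5*p^2 + 6*p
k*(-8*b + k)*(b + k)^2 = -8*b^3*k - 15*b^2*k^2 - 6*b*k^3 + k^4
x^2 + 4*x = x*(x + 4)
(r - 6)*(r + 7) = r^2 + r - 42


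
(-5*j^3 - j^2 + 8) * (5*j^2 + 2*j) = -25*j^5 - 15*j^4 - 2*j^3 + 40*j^2 + 16*j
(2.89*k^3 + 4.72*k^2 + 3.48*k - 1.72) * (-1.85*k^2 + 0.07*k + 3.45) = -5.3465*k^5 - 8.5297*k^4 + 3.8629*k^3 + 19.7096*k^2 + 11.8856*k - 5.934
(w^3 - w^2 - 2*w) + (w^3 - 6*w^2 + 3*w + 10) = 2*w^3 - 7*w^2 + w + 10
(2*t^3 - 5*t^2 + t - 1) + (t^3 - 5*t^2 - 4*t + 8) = 3*t^3 - 10*t^2 - 3*t + 7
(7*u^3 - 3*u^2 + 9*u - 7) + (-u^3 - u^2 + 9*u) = 6*u^3 - 4*u^2 + 18*u - 7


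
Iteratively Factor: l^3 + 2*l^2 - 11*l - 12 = (l + 1)*(l^2 + l - 12) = (l - 3)*(l + 1)*(l + 4)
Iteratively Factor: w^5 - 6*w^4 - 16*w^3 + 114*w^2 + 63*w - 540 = (w - 5)*(w^4 - w^3 - 21*w^2 + 9*w + 108) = (w - 5)*(w - 4)*(w^3 + 3*w^2 - 9*w - 27) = (w - 5)*(w - 4)*(w + 3)*(w^2 - 9) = (w - 5)*(w - 4)*(w + 3)^2*(w - 3)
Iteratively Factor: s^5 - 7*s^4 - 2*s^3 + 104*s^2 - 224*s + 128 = (s - 2)*(s^4 - 5*s^3 - 12*s^2 + 80*s - 64) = (s - 2)*(s + 4)*(s^3 - 9*s^2 + 24*s - 16) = (s - 2)*(s - 1)*(s + 4)*(s^2 - 8*s + 16) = (s - 4)*(s - 2)*(s - 1)*(s + 4)*(s - 4)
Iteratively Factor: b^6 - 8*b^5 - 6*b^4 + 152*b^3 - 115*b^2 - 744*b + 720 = (b + 3)*(b^5 - 11*b^4 + 27*b^3 + 71*b^2 - 328*b + 240) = (b + 3)^2*(b^4 - 14*b^3 + 69*b^2 - 136*b + 80) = (b - 5)*(b + 3)^2*(b^3 - 9*b^2 + 24*b - 16) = (b - 5)*(b - 4)*(b + 3)^2*(b^2 - 5*b + 4) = (b - 5)*(b - 4)*(b - 1)*(b + 3)^2*(b - 4)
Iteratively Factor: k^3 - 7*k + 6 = (k - 1)*(k^2 + k - 6) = (k - 2)*(k - 1)*(k + 3)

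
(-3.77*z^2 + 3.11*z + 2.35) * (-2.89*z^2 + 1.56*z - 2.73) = 10.8953*z^4 - 14.8691*z^3 + 8.3522*z^2 - 4.8243*z - 6.4155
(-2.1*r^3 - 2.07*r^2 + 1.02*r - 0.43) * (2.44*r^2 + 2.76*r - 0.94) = -5.124*r^5 - 10.8468*r^4 - 1.2504*r^3 + 3.7118*r^2 - 2.1456*r + 0.4042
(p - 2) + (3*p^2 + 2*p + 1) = 3*p^2 + 3*p - 1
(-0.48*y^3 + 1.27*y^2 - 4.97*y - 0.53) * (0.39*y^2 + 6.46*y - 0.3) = -0.1872*y^5 - 2.6055*y^4 + 6.4099*y^3 - 32.6939*y^2 - 1.9328*y + 0.159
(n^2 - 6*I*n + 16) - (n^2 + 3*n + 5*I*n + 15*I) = -3*n - 11*I*n + 16 - 15*I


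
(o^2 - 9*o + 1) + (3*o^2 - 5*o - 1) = 4*o^2 - 14*o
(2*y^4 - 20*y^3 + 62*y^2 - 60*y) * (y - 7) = 2*y^5 - 34*y^4 + 202*y^3 - 494*y^2 + 420*y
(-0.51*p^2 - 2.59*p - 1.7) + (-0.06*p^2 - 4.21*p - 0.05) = -0.57*p^2 - 6.8*p - 1.75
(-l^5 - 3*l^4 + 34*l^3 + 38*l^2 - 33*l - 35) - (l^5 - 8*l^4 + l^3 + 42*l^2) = -2*l^5 + 5*l^4 + 33*l^3 - 4*l^2 - 33*l - 35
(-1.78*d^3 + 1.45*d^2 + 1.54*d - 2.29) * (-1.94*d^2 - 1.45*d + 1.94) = 3.4532*d^5 - 0.232*d^4 - 8.5433*d^3 + 5.0226*d^2 + 6.3081*d - 4.4426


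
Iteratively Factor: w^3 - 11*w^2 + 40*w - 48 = (w - 4)*(w^2 - 7*w + 12) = (w - 4)*(w - 3)*(w - 4)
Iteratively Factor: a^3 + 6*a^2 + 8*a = (a)*(a^2 + 6*a + 8) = a*(a + 4)*(a + 2)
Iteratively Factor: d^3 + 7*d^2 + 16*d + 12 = (d + 2)*(d^2 + 5*d + 6) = (d + 2)^2*(d + 3)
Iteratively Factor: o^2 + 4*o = (o)*(o + 4)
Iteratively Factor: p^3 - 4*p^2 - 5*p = (p)*(p^2 - 4*p - 5) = p*(p + 1)*(p - 5)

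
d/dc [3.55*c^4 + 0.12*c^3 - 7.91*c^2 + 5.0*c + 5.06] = 14.2*c^3 + 0.36*c^2 - 15.82*c + 5.0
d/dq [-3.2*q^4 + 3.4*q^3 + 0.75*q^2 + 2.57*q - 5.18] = -12.8*q^3 + 10.2*q^2 + 1.5*q + 2.57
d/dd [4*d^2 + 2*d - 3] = 8*d + 2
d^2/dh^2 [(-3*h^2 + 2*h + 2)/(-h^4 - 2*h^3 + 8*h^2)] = 2*(9*h^6 + 6*h^5 - 16*h^4 - 36*h^3 + 192*h^2 + 128*h - 384)/(h^4*(h^6 + 6*h^5 - 12*h^4 - 88*h^3 + 96*h^2 + 384*h - 512))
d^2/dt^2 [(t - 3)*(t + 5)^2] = 6*t + 14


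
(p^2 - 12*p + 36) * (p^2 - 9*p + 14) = p^4 - 21*p^3 + 158*p^2 - 492*p + 504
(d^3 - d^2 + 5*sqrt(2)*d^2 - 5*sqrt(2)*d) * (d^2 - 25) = d^5 - d^4 + 5*sqrt(2)*d^4 - 25*d^3 - 5*sqrt(2)*d^3 - 125*sqrt(2)*d^2 + 25*d^2 + 125*sqrt(2)*d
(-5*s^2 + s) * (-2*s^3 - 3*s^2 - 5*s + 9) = 10*s^5 + 13*s^4 + 22*s^3 - 50*s^2 + 9*s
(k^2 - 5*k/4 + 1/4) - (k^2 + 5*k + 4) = -25*k/4 - 15/4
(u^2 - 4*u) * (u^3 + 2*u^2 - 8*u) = u^5 - 2*u^4 - 16*u^3 + 32*u^2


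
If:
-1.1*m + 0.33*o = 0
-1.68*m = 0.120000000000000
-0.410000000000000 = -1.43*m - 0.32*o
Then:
No Solution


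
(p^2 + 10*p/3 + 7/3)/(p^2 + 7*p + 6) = (p + 7/3)/(p + 6)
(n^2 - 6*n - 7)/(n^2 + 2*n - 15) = (n^2 - 6*n - 7)/(n^2 + 2*n - 15)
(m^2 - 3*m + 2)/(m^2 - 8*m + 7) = (m - 2)/(m - 7)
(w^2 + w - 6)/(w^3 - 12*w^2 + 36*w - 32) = (w + 3)/(w^2 - 10*w + 16)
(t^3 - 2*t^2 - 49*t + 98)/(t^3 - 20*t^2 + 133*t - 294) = (t^2 + 5*t - 14)/(t^2 - 13*t + 42)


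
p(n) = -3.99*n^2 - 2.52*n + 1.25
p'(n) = -7.98*n - 2.52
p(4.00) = -72.67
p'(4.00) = -34.44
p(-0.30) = 1.65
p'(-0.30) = -0.13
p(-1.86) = -7.87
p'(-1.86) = 12.32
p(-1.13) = -1.00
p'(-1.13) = 6.50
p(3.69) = -62.38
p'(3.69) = -31.97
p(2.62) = -32.74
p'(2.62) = -23.43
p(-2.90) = -25.00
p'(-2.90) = 20.62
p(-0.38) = 1.63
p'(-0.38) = 0.51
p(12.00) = -603.55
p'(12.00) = -98.28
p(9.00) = -344.62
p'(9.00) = -74.34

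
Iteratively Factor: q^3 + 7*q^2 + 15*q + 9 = (q + 3)*(q^2 + 4*q + 3) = (q + 1)*(q + 3)*(q + 3)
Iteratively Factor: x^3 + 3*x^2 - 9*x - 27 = (x + 3)*(x^2 - 9) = (x - 3)*(x + 3)*(x + 3)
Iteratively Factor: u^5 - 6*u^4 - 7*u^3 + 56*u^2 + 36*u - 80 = (u - 4)*(u^4 - 2*u^3 - 15*u^2 - 4*u + 20) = (u - 4)*(u - 1)*(u^3 - u^2 - 16*u - 20) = (u - 5)*(u - 4)*(u - 1)*(u^2 + 4*u + 4) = (u - 5)*(u - 4)*(u - 1)*(u + 2)*(u + 2)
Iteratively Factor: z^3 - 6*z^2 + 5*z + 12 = (z - 3)*(z^2 - 3*z - 4) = (z - 4)*(z - 3)*(z + 1)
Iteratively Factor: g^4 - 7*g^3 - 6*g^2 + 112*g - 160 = (g - 5)*(g^3 - 2*g^2 - 16*g + 32) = (g - 5)*(g + 4)*(g^2 - 6*g + 8) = (g - 5)*(g - 2)*(g + 4)*(g - 4)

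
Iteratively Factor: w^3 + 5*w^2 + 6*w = (w + 3)*(w^2 + 2*w) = (w + 2)*(w + 3)*(w)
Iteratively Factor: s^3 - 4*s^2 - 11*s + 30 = (s + 3)*(s^2 - 7*s + 10) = (s - 2)*(s + 3)*(s - 5)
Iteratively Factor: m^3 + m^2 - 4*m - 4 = (m - 2)*(m^2 + 3*m + 2) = (m - 2)*(m + 1)*(m + 2)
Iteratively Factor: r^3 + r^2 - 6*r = (r - 2)*(r^2 + 3*r) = r*(r - 2)*(r + 3)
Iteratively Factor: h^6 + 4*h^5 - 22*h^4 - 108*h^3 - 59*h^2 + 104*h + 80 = (h + 1)*(h^5 + 3*h^4 - 25*h^3 - 83*h^2 + 24*h + 80) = (h - 5)*(h + 1)*(h^4 + 8*h^3 + 15*h^2 - 8*h - 16) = (h - 5)*(h + 1)*(h + 4)*(h^3 + 4*h^2 - h - 4) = (h - 5)*(h - 1)*(h + 1)*(h + 4)*(h^2 + 5*h + 4) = (h - 5)*(h - 1)*(h + 1)^2*(h + 4)*(h + 4)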